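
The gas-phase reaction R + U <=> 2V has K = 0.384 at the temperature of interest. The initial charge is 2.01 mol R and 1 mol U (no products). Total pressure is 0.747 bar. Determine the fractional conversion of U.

X = 0.329

Take 1 mol U as basis and let X be its fractional conversion, so ξ = X.
Moles: n_R = 2.01 − X; n_U = 1 − X; n_V = 2X.
Since Δν = 0, n_T = 3.01 throughout.
Mole fractions y_i = n_i/n_T; K = p_V^2 / (p_R p_U) with p_i = y_i·P.
Setting this equal to 0.384 and taking the physical root (0 < X < 1) gives X = 0.329.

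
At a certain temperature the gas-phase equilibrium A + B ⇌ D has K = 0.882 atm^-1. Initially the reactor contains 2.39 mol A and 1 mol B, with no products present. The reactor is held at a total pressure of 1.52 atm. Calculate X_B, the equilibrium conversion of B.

X = 0.469

Basis: 1 mol B initially; let X = conversion of B. Extent ξ = X.
Moles: n_A = 2.39 − X; n_B = 1 − X; n_D = X.
Total moles n_T = 3.39 − X.
Mole fractions y_i = n_i/n_T; K = p_D / (p_A p_B) with p_i = y_i·P.
Equating to 0.882 atm^-1 and solving on 0 < X < 1: X = 0.469.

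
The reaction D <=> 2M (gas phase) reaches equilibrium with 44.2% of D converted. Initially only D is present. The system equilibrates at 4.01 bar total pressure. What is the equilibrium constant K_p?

K_p = 3.89 bar

Let X = conversion of D (basis 1 mol D); extent of reaction ξ = X.
Species balance: n_D = 1 − X; n_M = 2X.
Summing: n_T = 1 + X.
At X = 0.442: n_D = 0.558, n_M = 0.884, n_T = 1.44.
p_i = (n_i/n_T)·P. K_p = p_M^2 / (p_D) = 3.89 bar.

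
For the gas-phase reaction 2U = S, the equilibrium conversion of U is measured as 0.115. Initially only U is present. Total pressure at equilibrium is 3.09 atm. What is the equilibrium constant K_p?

Let X = conversion of U (basis 1 mol U); extent of reaction ξ = 0.5X.
Mole table: n_U = 1 − X; n_S = 0.5X.
n_T = Σnᵢ = 1 − 0.5X.
At X = 0.115: n_U = 0.885, n_S = 0.0575, n_T = 0.943.
p_i = (n_i/n_T)·P. K_p = p_S / (p_U^2) = 0.0224 atm^-1.

K_p = 0.0224 atm^-1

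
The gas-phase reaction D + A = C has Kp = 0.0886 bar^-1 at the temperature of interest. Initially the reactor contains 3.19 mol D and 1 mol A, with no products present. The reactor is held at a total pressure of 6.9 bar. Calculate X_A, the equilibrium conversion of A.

Basis: 1 mol A initially; let X = conversion of A. Extent ξ = X.
Mole table: n_D = 3.19 − X; n_A = 1 − X; n_C = X.
n_T = Σnᵢ = 4.19 − X.
With p_i = (n_i/n_T)P, Kp = p_C / (p_D p_A).
Equating to 0.0886 bar^-1 and solving on 0 < X < 1: X = 0.312.

X = 0.312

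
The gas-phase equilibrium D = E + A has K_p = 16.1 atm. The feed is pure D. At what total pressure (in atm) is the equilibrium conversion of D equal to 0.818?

P = 7.96 atm

Basis: 1 mol D initially; let X = conversion of D. Extent ξ = X.
Moles: n_D = 1 − X; n_E = X; n_A = X.
Summing: n_T = 1 + X.
K_p = p_E p_A / (p_D) with p_i = (n_i/n_T)·P.
At X = 0.818: the mole-fraction product g(X) = Π y_i^ν_i = 2.022. Since K_p = g(X)·P^{1}, P = (K_p/g)^(1/1) = (16.1/2.022)^(1/1) = 7.96 atm.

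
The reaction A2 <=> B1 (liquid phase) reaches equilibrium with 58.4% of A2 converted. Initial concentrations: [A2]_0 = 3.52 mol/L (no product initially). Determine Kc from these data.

Let X = conversion of A2.
Concentrations: [A2] = 3.52 − 3.52X; [B1] = 3.52X.
At X = 0.584: [A2] = 1.46, [B1] = 2.06.
Kc = [B1] / ([A2]) = 1.4.

Kc = 1.4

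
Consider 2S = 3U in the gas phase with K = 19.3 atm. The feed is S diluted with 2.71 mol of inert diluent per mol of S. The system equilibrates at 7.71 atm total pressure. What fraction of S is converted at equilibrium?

X = 0.678

Basis: 1 mol S initially; let X = conversion of S. Extent ξ = 0.5X.
Species balance: n_S = 1 − X; n_U = 1.5X; n_I = 2.71 (inert).
Total moles n_T = 3.71 + 0.5X.
Mole fractions y_i = n_i/n_T; K = p_U^3 / (p_S^2) with p_i = y_i·P.
Substituting and setting equal to 19.3 atm gives a polynomial in X; the root in (0,1) is X = 0.678.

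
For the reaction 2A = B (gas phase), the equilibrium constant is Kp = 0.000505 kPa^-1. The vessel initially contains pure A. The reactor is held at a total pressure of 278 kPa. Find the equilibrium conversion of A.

X = 0.200

Take 1 mol A as basis and let X be its fractional conversion, so ξ = 0.5X.
At extent ξ: n_A = 1 − X; n_B = 0.5X.
n_T = Σnᵢ = 1 − 0.5X.
With p_i = (n_i/n_T)P, Kp = p_B / (p_A^2).
Setting this equal to 0.000505 kPa^-1 and taking the physical root (0 < X < 1) gives X = 0.200.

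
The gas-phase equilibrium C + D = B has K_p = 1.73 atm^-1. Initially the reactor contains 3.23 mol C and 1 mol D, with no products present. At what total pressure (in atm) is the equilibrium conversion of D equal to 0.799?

P = 3.24 atm

Let X = conversion of D (basis 1 mol D); extent of reaction ξ = X.
Species balance: n_C = 3.23 − X; n_D = 1 − X; n_B = X.
Total moles n_T = 4.23 − X.
K_p = p_B / (p_C p_D) with p_i = (n_i/n_T)·P.
At X = 0.799: the mole-fraction product g(X) = Π y_i^ν_i = 5.61. Since K_p = g(X)·P^{-1}, P = (g/K_p)^(1/1) = (5.61/1.73)^(1/1) = 3.24 atm.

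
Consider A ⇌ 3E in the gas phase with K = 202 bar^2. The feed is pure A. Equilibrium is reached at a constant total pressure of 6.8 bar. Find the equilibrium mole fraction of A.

Let X = conversion of A (basis 1 mol A); extent of reaction ξ = X.
Mole table: n_A = 1 − X; n_E = 3X.
n_T = Σnᵢ = 1 + 2X.
y_i = n_i/n_T, p_i = y_i·P. K = p_E^3 / (p_A).
This yields a degree-3 equation in X; solving on (0,1), X = 0.665.
Then n_A = 0.335, n_T = 2.33, so y_A = 0.144.

y_A = 0.144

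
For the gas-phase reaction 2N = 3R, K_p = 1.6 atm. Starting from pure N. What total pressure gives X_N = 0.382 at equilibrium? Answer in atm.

Basis: 1 mol N initially; let X = conversion of N. Extent ξ = 0.5X.
Species balance: n_N = 1 − X; n_R = 1.5X.
n_T = Σnᵢ = 1 + 0.5X.
K_p = p_R^3 / (p_N^2) with p_i = (n_i/n_T)·P.
At X = 0.382: the mole-fraction product g(X) = Π y_i^ν_i = 0.4136. Since K_p = g(X)·P^{1}, P = (K_p/g)^(1/1) = (1.6/0.4136)^(1/1) = 3.87 atm.

P = 3.87 atm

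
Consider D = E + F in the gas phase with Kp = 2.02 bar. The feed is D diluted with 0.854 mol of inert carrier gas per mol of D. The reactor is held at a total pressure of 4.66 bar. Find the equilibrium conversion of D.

Take 1 mol D as basis and let X be its fractional conversion, so ξ = X.
Moles: n_D = 1 − X; n_E = X; n_F = X; n_I = 0.854 (inert).
Total moles n_T = 1.85 + X.
With p_i = (n_i/n_T)P, Kp = p_E p_F / (p_D).
Substituting and setting equal to 2.02 bar gives a polynomial in X; the root in (0,1) is X = 0.631.

X = 0.631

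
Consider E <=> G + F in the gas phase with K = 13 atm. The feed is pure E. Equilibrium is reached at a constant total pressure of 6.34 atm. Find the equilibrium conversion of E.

X = 0.820

Take 1 mol E as basis and let X be its fractional conversion, so ξ = X.
At extent ξ: n_E = 1 − X; n_G = X; n_F = X.
n_T = Σnᵢ = 1 + X.
y_i = n_i/n_T, p_i = y_i·P. K = p_G p_F / (p_E).
Setting this equal to 13 atm and taking the physical root (0 < X < 1) gives X = 0.820.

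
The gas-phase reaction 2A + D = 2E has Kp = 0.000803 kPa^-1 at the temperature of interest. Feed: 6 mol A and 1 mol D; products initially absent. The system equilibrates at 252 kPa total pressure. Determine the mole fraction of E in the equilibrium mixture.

Basis: 1 mol D initially; let X = conversion of D. Extent ξ = X.
Moles: n_A = 6 − 2X; n_D = 1 − X; n_E = 2X.
n_T = Σnᵢ = 7 − X.
Mole fractions y_i = n_i/n_T; Kp = p_E^2 / (p_A^2 p_D) with p_i = y_i·P.
This yields a degree-3 equation in X; solving on (0,1), X = 0.366.
Then n_E = 0.732, n_T = 6.63, so y_E = 0.110.

y_E = 0.110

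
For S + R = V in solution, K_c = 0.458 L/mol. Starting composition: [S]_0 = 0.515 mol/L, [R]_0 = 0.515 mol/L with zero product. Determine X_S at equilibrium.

Let X = conversion of S; extent ξ = 0.515·X mol/L.
Concentrations: [S] = 0.515 − 0.515X; [R] = 0.515 − 0.515X; [V] = 0.515X.
K_c = [V] / ([S] [R]).
Setting equal to 0.458 and solving for X on (0,1) gives X = 0.165.

X = 0.165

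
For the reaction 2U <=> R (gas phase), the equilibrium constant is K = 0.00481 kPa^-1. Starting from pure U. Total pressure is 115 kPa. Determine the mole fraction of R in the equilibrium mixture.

y_R = 0.284

Basis: 1 mol U initially; let X = conversion of U. Extent ξ = 0.5X.
Species balance: n_U = 1 − X; n_R = 0.5X.
Summing: n_T = 1 − 0.5X.
With p_i = (n_i/n_T)P, K = p_R / (p_U^2).
Substituting and setting equal to 0.00481 kPa^-1 gives a polynomial in X; the root in (0,1) is X = 0.442.
Then n_R = 0.221, n_T = 0.779, so y_R = 0.284.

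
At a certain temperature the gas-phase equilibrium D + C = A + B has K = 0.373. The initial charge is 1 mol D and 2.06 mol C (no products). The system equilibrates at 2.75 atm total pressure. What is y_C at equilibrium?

Let X = conversion of D (basis 1 mol D); extent of reaction ξ = X.
At extent ξ: n_D = 1 − X; n_C = 2.06 − X; n_A = X; n_B = X.
n_T stays at 3.06 (no change in mole number).
With p_i = (n_i/n_T)P, K = p_A p_B / (p_D p_C).
This yields a degree-2 equation in X; solving on (0,1), X = 0.523.
Then n_C = 1.54, n_T = 3.06, so y_C = 0.502.

y_C = 0.502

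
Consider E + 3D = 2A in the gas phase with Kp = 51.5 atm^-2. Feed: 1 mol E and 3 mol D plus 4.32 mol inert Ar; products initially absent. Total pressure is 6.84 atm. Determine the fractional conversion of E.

X = 0.795

Let X = conversion of E (basis 1 mol E); extent of reaction ξ = X.
Moles: n_E = 1 − X; n_D = 3 − 3X; n_A = 2X; n_I = 4.32 (inert).
Total moles n_T = 8.32 − 2X.
y_i = n_i/n_T, p_i = y_i·P. Kp = p_A^2 / (p_E p_D^3).
Setting this equal to 51.5 atm^-2 and taking the physical root (0 < X < 1) gives X = 0.795.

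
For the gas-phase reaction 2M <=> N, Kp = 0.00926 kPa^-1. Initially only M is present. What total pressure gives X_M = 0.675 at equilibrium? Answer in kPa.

P = 229 kPa

Basis: 1 mol M initially; let X = conversion of M. Extent ξ = 0.5X.
At extent ξ: n_M = 1 − X; n_N = 0.5X.
n_T = Σnᵢ = 1 − 0.5X.
Kp = p_N / (p_M^2) with p_i = (n_i/n_T)·P.
At X = 0.675: the mole-fraction product g(X) = Π y_i^ν_i = 2.117. Since Kp = g(X)·P^{-1}, P = (g/Kp)^(1/1) = (2.117/0.00926)^(1/1) = 229 kPa.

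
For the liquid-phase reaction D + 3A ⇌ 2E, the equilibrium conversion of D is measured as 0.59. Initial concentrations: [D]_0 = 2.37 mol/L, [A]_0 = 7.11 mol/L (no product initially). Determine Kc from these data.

Kc = 0.325 (mol/L)^-2

Let X = conversion of D.
Concentrations: [D] = 2.37 − 2.37X; [A] = 7.11 − 7.11X; [E] = 4.74X.
At X = 0.59: [D] = 0.972, [A] = 2.92, [E] = 2.8.
Kc = [E]^2 / ([D] [A]^3) = 0.325 (mol/L)^-2.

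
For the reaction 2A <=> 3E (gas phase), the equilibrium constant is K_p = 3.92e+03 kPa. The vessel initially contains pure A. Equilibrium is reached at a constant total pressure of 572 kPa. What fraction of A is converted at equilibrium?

Let X = conversion of A (basis 1 mol A); extent of reaction ξ = 0.5X.
At extent ξ: n_A = 1 − X; n_E = 1.5X.
n_T = Σnᵢ = 1 + 0.5X.
With p_i = (n_i/n_T)P, K_p = p_E^3 / (p_A^2).
Setting this equal to 3.92e+03 kPa and taking the physical root (0 < X < 1) gives X = 0.668.

X = 0.668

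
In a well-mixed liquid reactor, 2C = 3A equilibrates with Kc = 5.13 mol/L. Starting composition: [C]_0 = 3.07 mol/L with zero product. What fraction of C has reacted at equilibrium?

Let X = conversion of C; extent ξ = 3.07X/2 mol/L.
Concentrations: [C] = 3.07 − 3.07X; [A] = 4.6X.
Kc = [A]^3 / ([C]^2).
Solving Kc = 5.13 for X ∈ (0,1): X = 0.499.

X = 0.499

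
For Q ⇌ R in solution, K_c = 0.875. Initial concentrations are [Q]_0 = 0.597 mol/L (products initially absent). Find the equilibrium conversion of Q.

Let X = conversion of Q; extent ξ = 0.597·X mol/L.
Concentrations: [Q] = 0.597 − 0.597X; [R] = 0.597X.
K_c = [R] / ([Q]).
Equating to 0.875: the physical root is X = 0.467.

X = 0.467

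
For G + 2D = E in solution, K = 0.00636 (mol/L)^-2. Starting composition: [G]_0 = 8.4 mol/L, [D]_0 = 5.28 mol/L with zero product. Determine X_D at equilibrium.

Let X = conversion of D; extent ξ = 5.28X/2 mol/L.
Concentrations: [G] = 8.4 − 2.64X; [D] = 5.28 − 5.28X; [E] = 2.64X.
K = [E] / ([G] [D]^2).
Equating to 0.00636 (mol/L)^-2: the physical root is X = 0.273.

X = 0.273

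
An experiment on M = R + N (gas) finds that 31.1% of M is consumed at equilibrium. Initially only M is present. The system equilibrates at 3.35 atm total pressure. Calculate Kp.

Kp = 0.359 atm

Take 1 mol M as basis and let X be its fractional conversion, so ξ = X.
Moles: n_M = 1 − X; n_R = X; n_N = X.
n_T = Σnᵢ = 1 + X.
At X = 0.311: n_M = 0.689, n_R = 0.311, n_N = 0.311, n_T = 1.31.
p_i = (n_i/n_T)·P. Kp = p_R p_N / (p_M) = 0.359 atm.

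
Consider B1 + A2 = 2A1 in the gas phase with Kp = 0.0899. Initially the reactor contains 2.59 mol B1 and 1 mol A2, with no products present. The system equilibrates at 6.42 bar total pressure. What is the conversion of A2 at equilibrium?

Let X = conversion of A2 (basis 1 mol A2); extent of reaction ξ = X.
Species balance: n_B1 = 2.59 − X; n_A2 = 1 − X; n_A1 = 2X.
Total moles n_T = 3.59 (Δν = 0, constant).
y_i = n_i/n_T, p_i = y_i·P. Kp = p_A1^2 / (p_B1 p_A2).
Equating to 0.0899 and solving on 0 < X < 1: X = 0.206.

X = 0.206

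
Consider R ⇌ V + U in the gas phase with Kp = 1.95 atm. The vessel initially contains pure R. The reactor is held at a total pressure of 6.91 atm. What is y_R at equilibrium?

y_R = 0.361

Basis: 1 mol R initially; let X = conversion of R. Extent ξ = X.
Mole table: n_R = 1 − X; n_V = X; n_U = X.
Summing: n_T = 1 + X.
With p_i = (n_i/n_T)P, Kp = p_V p_U / (p_R).
Substituting and setting equal to 1.95 atm gives a polynomial in X; the root in (0,1) is X = 0.469.
Then n_R = 0.531, n_T = 1.47, so y_R = 0.361.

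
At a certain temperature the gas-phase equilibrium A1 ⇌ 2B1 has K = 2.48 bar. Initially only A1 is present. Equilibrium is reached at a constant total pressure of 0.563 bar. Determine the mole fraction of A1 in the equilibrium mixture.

y_A1 = 0.160

Let X = conversion of A1 (basis 1 mol A1); extent of reaction ξ = X.
At extent ξ: n_A1 = 1 − X; n_B1 = 2X.
Total moles n_T = 1 + X.
y_i = n_i/n_T, p_i = y_i·P. K = p_B1^2 / (p_A1).
Equating to 2.48 bar and solving on 0 < X < 1: X = 0.724.
Then n_A1 = 0.276, n_T = 1.72, so y_A1 = 0.160.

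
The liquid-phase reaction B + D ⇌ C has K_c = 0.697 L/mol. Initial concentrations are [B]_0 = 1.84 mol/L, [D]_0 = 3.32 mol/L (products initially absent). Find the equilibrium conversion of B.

Let X = conversion of B; extent ξ = 1.84·X mol/L.
Concentrations: [B] = 1.84 − 1.84X; [D] = 3.32 − 1.84X; [C] = 1.84X.
K_c = [C] / ([B] [D]).
Solving K_c = 0.697 for X ∈ (0,1): X = 0.606.

X = 0.606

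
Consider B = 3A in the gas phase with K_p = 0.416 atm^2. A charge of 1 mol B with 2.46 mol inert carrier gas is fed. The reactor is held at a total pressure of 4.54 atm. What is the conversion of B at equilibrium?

Basis: 1 mol B initially; let X = conversion of B. Extent ξ = X.
Moles: n_B = 1 − X; n_A = 3X; n_I = 2.46 (inert).
Total moles n_T = 3.46 + 2X.
Mole fractions y_i = n_i/n_T; K_p = p_A^3 / (p_B) with p_i = y_i·P.
Setting this equal to 0.416 atm^2 and taking the physical root (0 < X < 1) gives X = 0.207.

X = 0.207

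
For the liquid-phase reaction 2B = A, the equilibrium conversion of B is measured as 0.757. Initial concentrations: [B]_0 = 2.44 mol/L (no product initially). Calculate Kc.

Let X = conversion of B.
Concentrations: [B] = 2.44 − 2.44X; [A] = 1.22X.
At X = 0.757: [B] = 0.593, [A] = 0.924.
Kc = [A] / ([B]^2) = 2.63 L/mol.

Kc = 2.63 L/mol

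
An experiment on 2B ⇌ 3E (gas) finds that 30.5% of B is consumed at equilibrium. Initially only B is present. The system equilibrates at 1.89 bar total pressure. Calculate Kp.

Let X = conversion of B (basis 1 mol B); extent of reaction ξ = 0.5X.
Species balance: n_B = 1 − X; n_E = 1.5X.
n_T = Σnᵢ = 1 + 0.5X.
At X = 0.305: n_B = 0.695, n_E = 0.458, n_T = 1.15.
p_i = (n_i/n_T)·P. Kp = p_E^3 / (p_B^2) = 0.325 bar.

Kp = 0.325 bar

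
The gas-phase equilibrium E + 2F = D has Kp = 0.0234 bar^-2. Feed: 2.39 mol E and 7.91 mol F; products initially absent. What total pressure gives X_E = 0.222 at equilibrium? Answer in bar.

Take 2.39 mol E as basis and let X be its fractional conversion, so ξ = 2.39X.
At extent ξ: n_E = 2.39 − 2.39X; n_F = 7.91 − 4.78X; n_D = 2.39X.
Total moles n_T = 10.3 − 4.78X.
Kp = p_D / (p_E p_F^2) with p_i = (n_i/n_T)·P.
At X = 0.222: the mole-fraction product g(X) = Π y_i^ν_i = 0.5192. Since Kp = g(X)·P^{-2}, P = (g/Kp)^(1/2) = (0.5192/0.0234)^(1/2) = 4.71 bar.

P = 4.71 bar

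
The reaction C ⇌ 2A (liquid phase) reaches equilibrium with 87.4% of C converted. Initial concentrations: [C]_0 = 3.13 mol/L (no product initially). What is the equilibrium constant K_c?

K_c = 75.9 mol/L

Let X = conversion of C.
Concentrations: [C] = 3.13 − 3.13X; [A] = 6.26X.
At X = 0.874: [C] = 0.394, [A] = 5.47.
K_c = [A]^2 / ([C]) = 75.9 mol/L.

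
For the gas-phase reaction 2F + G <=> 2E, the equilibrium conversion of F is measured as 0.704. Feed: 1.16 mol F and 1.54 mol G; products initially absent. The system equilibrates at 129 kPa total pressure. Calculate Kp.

Kp = 0.0888 kPa^-1

Take 1.16 mol F as basis and let X be its fractional conversion, so ξ = 0.58X.
Mole table: n_F = 1.16 − 1.16X; n_G = 1.54 − 0.58X; n_E = 1.16X.
n_T = Σnᵢ = 2.7 − 0.58X.
At X = 0.704: n_F = 0.343, n_G = 1.13, n_E = 0.817, n_T = 2.29.
p_i = (n_i/n_T)·P. Kp = p_E^2 / (p_F^2 p_G) = 0.0888 kPa^-1.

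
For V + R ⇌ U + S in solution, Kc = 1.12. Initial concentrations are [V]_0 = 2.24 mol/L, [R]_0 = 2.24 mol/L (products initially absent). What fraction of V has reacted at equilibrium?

X = 0.514

Let X = conversion of V; extent ξ = 2.24·X mol/L.
Concentrations: [V] = 2.24 − 2.24X; [R] = 2.24 − 2.24X; [U] = 2.24X; [S] = 2.24X.
Kc = [U] [S] / ([V] [R]).
This equals 1.12 at X = 0.514 (the root in 0 < X < 1).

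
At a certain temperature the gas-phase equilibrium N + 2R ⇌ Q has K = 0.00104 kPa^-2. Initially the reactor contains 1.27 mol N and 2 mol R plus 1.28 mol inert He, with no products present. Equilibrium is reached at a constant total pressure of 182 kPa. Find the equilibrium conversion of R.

Let X = conversion of R (basis 2 mol R); extent of reaction ξ = X.
Species balance: n_N = 1.27 − X; n_R = 2 − 2X; n_Q = X; n_I = 1.28 (inert).
Total moles n_T = 4.55 − 2X.
y_i = n_i/n_T, p_i = y_i·P. K = p_Q / (p_N p_R^2).
Setting this equal to 0.00104 kPa^-2 and taking the physical root (0 < X < 1) gives X = 0.702.

X = 0.702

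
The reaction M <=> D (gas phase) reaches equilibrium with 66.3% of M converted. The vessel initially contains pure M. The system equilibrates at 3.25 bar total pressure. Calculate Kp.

Take 1 mol M as basis and let X be its fractional conversion, so ξ = X.
At extent ξ: n_M = 1 − X; n_D = X.
Total moles n_T = 1 (Δν = 0, constant).
At X = 0.663: n_M = 0.337, n_D = 0.663, n_T = 1.
p_i = (n_i/n_T)·P. Kp = p_D / (p_M) = 1.97.

Kp = 1.97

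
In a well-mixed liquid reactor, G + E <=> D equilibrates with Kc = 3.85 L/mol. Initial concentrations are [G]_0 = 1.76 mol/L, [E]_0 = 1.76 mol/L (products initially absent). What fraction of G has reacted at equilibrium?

Let X = conversion of G; extent ξ = 1.76·X mol/L.
Concentrations: [G] = 1.76 − 1.76X; [E] = 1.76 − 1.76X; [D] = 1.76X.
Kc = [D] / ([G] [E]).
Equating to 3.85 L/mol: the physical root is X = 0.683.

X = 0.683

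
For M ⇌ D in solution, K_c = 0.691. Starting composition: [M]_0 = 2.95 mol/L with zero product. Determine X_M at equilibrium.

Let X = conversion of M; extent ξ = 2.95·X mol/L.
Concentrations: [M] = 2.95 − 2.95X; [D] = 2.95X.
K_c = [D] / ([M]).
Setting equal to 0.691 and solving for X on (0,1) gives X = 0.409.

X = 0.409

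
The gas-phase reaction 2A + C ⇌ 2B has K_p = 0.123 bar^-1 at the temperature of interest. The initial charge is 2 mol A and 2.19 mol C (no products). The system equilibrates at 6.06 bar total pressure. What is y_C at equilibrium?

y_C = 0.476

Basis: 2 mol A initially; let X = conversion of A. Extent ξ = X.
At extent ξ: n_A = 2 − 2X; n_C = 2.19 − X; n_B = 2X.
Summing: n_T = 4.19 − X.
With p_i = (n_i/n_T)P, K_p = p_B^2 / (p_A^2 p_C).
Equating to 0.123 bar^-1 and solving on 0 < X < 1: X = 0.373.
Then n_C = 1.82, n_T = 3.82, so y_C = 0.476.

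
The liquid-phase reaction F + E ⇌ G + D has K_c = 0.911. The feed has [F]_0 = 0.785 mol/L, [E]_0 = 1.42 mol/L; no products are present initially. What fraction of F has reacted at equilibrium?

Let X = conversion of F; extent ξ = 0.785·X mol/L.
Concentrations: [F] = 0.785 − 0.785X; [E] = 1.42 − 0.785X; [G] = 0.785X; [D] = 0.785X.
K_c = [G] [D] / ([F] [E]).
Equating to 0.911: the physical root is X = 0.630.

X = 0.630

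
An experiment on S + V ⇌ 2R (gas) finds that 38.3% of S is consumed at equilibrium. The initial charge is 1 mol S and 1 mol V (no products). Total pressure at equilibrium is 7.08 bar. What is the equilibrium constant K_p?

Let X = conversion of S (basis 1 mol S); extent of reaction ξ = X.
Moles: n_S = 1 − X; n_V = 1 − X; n_R = 2X.
n_T stays at 2 (no change in mole number).
At X = 0.383: n_S = 0.617, n_V = 0.617, n_R = 0.766, n_T = 2.
p_i = (n_i/n_T)·P. K_p = p_R^2 / (p_S p_V) = 1.54.

K_p = 1.54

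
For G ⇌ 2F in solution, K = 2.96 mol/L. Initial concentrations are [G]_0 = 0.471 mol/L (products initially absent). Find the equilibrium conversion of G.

Let X = conversion of G; extent ξ = 0.471·X mol/L.
Concentrations: [G] = 0.471 − 0.471X; [F] = 0.942X.
K = [F]^2 / ([G]).
This equals 2.96 at X = 0.694 (the root in 0 < X < 1).

X = 0.694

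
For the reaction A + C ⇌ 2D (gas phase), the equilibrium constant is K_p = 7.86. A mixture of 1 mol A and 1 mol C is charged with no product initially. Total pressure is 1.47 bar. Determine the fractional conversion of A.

X = 0.584

Let X = conversion of A (basis 1 mol A); extent of reaction ξ = X.
Moles: n_A = 1 − X; n_C = 1 − X; n_D = 2X.
Total moles n_T = 2 (Δν = 0, constant).
Mole fractions y_i = n_i/n_T; K_p = p_D^2 / (p_A p_C) with p_i = y_i·P.
Setting this equal to 7.86 and taking the physical root (0 < X < 1) gives X = 0.584.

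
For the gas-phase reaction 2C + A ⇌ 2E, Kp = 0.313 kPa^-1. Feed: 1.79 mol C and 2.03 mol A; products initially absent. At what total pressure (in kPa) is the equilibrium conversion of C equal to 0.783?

Basis: 1.79 mol C initially; let X = conversion of C. Extent ξ = 0.895X.
At extent ξ: n_C = 1.79 − 1.79X; n_A = 2.03 − 0.895X; n_E = 1.79X.
n_T = Σnᵢ = 3.82 − 0.895X.
Kp = p_E^2 / (p_C^2 p_A) with p_i = (n_i/n_T)·P.
At X = 0.783: the mole-fraction product g(X) = Π y_i^ν_i = 30.55. Since Kp = g(X)·P^{-1}, P = (g/Kp)^(1/1) = (30.55/0.313)^(1/1) = 97.6 kPa.

P = 97.6 kPa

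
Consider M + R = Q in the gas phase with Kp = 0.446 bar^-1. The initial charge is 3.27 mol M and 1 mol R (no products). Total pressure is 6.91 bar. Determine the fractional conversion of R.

Basis: 1 mol R initially; let X = conversion of R. Extent ξ = X.
Species balance: n_M = 3.27 − X; n_R = 1 − X; n_Q = X.
Total moles n_T = 4.27 − X.
With p_i = (n_i/n_T)P, Kp = p_Q / (p_M p_R).
Substituting and setting equal to 0.446 bar^-1 gives a polynomial in X; the root in (0,1) is X = 0.690.

X = 0.690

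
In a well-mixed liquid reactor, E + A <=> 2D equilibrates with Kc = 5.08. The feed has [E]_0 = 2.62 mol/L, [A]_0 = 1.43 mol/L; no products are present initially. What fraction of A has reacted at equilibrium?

X = 0.682

Let X = conversion of A; extent ξ = 1.43·X mol/L.
Concentrations: [E] = 2.62 − 1.43X; [A] = 1.43 − 1.43X; [D] = 2.86X.
Kc = [D]^2 / ([E] [A]).
Solving Kc = 5.08 for X ∈ (0,1): X = 0.682.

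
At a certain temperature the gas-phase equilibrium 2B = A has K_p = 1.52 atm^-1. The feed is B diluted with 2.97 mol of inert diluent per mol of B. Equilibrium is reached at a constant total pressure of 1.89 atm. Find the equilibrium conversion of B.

X = 0.455

Let X = conversion of B (basis 1 mol B); extent of reaction ξ = 0.5X.
Mole table: n_B = 1 − X; n_A = 0.5X; n_I = 2.97 (inert).
Summing: n_T = 3.97 − 0.5X.
y_i = n_i/n_T, p_i = y_i·P. K_p = p_A / (p_B^2).
Substituting and setting equal to 1.52 atm^-1 gives a polynomial in X; the root in (0,1) is X = 0.455.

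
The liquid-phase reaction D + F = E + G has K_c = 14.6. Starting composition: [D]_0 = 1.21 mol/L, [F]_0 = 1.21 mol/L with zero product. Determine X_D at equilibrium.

Let X = conversion of D; extent ξ = 1.21·X mol/L.
Concentrations: [D] = 1.21 − 1.21X; [F] = 1.21 − 1.21X; [E] = 1.21X; [G] = 1.21X.
K_c = [E] [G] / ([D] [F]).
This equals 14.6 at X = 0.793 (the root in 0 < X < 1).

X = 0.793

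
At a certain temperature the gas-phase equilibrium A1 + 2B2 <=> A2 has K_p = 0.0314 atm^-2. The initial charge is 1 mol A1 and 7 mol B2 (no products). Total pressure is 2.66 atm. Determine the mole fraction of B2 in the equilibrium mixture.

Basis: 1 mol A1 initially; let X = conversion of A1. Extent ξ = X.
Moles: n_A1 = 1 − X; n_B2 = 7 − 2X; n_A2 = X.
Summing: n_T = 8 − 2X.
With p_i = (n_i/n_T)P, K_p = p_A2 / (p_A1 p_B2^2).
This yields a degree-3 equation in X; solving on (0,1), X = 0.144.
Then n_B2 = 6.71, n_T = 7.71, so y_B2 = 0.870.

y_B2 = 0.870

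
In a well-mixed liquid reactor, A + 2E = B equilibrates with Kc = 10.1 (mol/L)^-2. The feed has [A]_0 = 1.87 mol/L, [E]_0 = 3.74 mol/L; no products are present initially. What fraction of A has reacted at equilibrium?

Let X = conversion of A; extent ξ = 1.87·X mol/L.
Concentrations: [A] = 1.87 − 1.87X; [E] = 3.74 − 3.74X; [B] = 1.87X.
Kc = [B] / ([A] [E]^2).
This equals 10.1 at X = 0.820 (the root in 0 < X < 1).

X = 0.820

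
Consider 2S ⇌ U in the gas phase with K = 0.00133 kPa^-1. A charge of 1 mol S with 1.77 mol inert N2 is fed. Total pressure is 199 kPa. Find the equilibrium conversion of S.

X = 0.144

Let X = conversion of S (basis 1 mol S); extent of reaction ξ = 0.5X.
At extent ξ: n_S = 1 − X; n_U = 0.5X; n_I = 1.77 (inert).
Summing: n_T = 2.77 − 0.5X.
Mole fractions y_i = n_i/n_T; K = p_U / (p_S^2) with p_i = y_i·P.
This yields a degree-2 equation in X; solving on (0,1), X = 0.144.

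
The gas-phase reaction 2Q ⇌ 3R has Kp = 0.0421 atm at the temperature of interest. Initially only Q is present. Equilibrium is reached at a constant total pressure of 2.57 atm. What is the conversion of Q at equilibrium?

X = 0.155

Let X = conversion of Q (basis 1 mol Q); extent of reaction ξ = 0.5X.
At extent ξ: n_Q = 1 − X; n_R = 1.5X.
n_T = Σnᵢ = 1 + 0.5X.
Mole fractions y_i = n_i/n_T; Kp = p_R^3 / (p_Q^2) with p_i = y_i·P.
Equating to 0.0421 atm and solving on 0 < X < 1: X = 0.155.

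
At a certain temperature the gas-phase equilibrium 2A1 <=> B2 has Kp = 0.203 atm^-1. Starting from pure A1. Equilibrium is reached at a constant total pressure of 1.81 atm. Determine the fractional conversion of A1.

X = 0.364

Basis: 1 mol A1 initially; let X = conversion of A1. Extent ξ = 0.5X.
Species balance: n_A1 = 1 − X; n_B2 = 0.5X.
n_T = Σnᵢ = 1 − 0.5X.
Mole fractions y_i = n_i/n_T; Kp = p_B2 / (p_A1^2) with p_i = y_i·P.
Equating to 0.203 atm^-1 and solving on 0 < X < 1: X = 0.364.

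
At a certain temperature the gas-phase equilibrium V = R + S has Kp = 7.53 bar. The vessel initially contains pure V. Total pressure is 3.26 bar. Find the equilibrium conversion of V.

X = 0.835

Basis: 1 mol V initially; let X = conversion of V. Extent ξ = X.
Species balance: n_V = 1 − X; n_R = X; n_S = X.
Total moles n_T = 1 + X.
y_i = n_i/n_T, p_i = y_i·P. Kp = p_R p_S / (p_V).
This yields a degree-2 equation in X; solving on (0,1), X = 0.835.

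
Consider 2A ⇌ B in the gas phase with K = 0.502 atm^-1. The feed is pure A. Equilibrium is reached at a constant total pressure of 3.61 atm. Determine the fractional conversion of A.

Basis: 1 mol A initially; let X = conversion of A. Extent ξ = 0.5X.
At extent ξ: n_A = 1 − X; n_B = 0.5X.
n_T = Σnᵢ = 1 − 0.5X.
y_i = n_i/n_T, p_i = y_i·P. K = p_B / (p_A^2).
This yields a degree-2 equation in X; solving on (0,1), X = 0.652.

X = 0.652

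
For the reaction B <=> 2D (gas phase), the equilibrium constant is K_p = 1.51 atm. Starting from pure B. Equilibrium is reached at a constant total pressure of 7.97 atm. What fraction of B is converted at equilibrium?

Let X = conversion of B (basis 1 mol B); extent of reaction ξ = X.
At extent ξ: n_B = 1 − X; n_D = 2X.
n_T = Σnᵢ = 1 + X.
Mole fractions y_i = n_i/n_T; K_p = p_D^2 / (p_B) with p_i = y_i·P.
Substituting and setting equal to 1.51 atm gives a polynomial in X; the root in (0,1) is X = 0.213.

X = 0.213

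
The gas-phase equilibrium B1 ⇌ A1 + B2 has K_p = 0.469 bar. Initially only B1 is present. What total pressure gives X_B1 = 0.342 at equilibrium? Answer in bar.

P = 3.54 bar

Let X = conversion of B1 (basis 1 mol B1); extent of reaction ξ = X.
Moles: n_B1 = 1 − X; n_A1 = X; n_B2 = X.
n_T = Σnᵢ = 1 + X.
K_p = p_A1 p_B2 / (p_B1) with p_i = (n_i/n_T)·P.
At X = 0.342: the mole-fraction product g(X) = Π y_i^ν_i = 0.1325. Since K_p = g(X)·P^{1}, P = (K_p/g)^(1/1) = (0.469/0.1325)^(1/1) = 3.54 bar.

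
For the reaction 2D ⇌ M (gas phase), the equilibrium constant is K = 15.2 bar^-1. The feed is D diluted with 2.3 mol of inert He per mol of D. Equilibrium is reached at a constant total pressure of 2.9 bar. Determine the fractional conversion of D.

X = 0.835

Take 1 mol D as basis and let X be its fractional conversion, so ξ = 0.5X.
Species balance: n_D = 1 − X; n_M = 0.5X; n_I = 2.3 (inert).
Total moles n_T = 3.3 − 0.5X.
With p_i = (n_i/n_T)P, K = p_M / (p_D^2).
This yields a degree-2 equation in X; solving on (0,1), X = 0.835.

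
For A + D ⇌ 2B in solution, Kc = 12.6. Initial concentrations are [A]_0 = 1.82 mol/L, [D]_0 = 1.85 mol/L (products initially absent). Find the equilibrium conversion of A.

Let X = conversion of A; extent ξ = 1.82·X mol/L.
Concentrations: [A] = 1.82 − 1.82X; [D] = 1.85 − 1.82X; [B] = 3.64X.
Kc = [B]^2 / ([A] [D]).
Equating to 12.6: the physical root is X = 0.645.

X = 0.645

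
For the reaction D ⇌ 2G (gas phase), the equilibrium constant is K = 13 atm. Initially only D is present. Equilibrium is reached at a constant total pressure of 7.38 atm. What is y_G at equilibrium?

Take 1 mol D as basis and let X be its fractional conversion, so ξ = X.
Species balance: n_D = 1 − X; n_G = 2X.
n_T = Σnᵢ = 1 + X.
With p_i = (n_i/n_T)P, K = p_G^2 / (p_D).
Substituting and setting equal to 13 atm gives a polynomial in X; the root in (0,1) is X = 0.553.
Then n_G = 1.11, n_T = 1.55, so y_G = 0.712.

y_G = 0.712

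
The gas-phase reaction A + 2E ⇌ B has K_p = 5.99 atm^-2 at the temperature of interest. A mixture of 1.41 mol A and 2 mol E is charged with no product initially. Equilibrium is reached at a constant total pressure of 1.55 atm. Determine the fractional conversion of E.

X = 0.733

Let X = conversion of E (basis 2 mol E); extent of reaction ξ = X.
Mole table: n_A = 1.41 − X; n_E = 2 − 2X; n_B = X.
n_T = Σnᵢ = 3.41 − 2X.
Mole fractions y_i = n_i/n_T; K_p = p_B / (p_A p_E^2) with p_i = y_i·P.
This yields a degree-3 equation in X; solving on (0,1), X = 0.733.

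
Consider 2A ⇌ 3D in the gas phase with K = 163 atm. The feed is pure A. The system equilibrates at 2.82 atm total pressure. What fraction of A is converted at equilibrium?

Take 1 mol A as basis and let X be its fractional conversion, so ξ = 0.5X.
Species balance: n_A = 1 − X; n_D = 1.5X.
n_T = Σnᵢ = 1 + 0.5X.
y_i = n_i/n_T, p_i = y_i·P. K = p_D^3 / (p_A^2).
Equating to 163 atm and solving on 0 < X < 1: X = 0.843.

X = 0.843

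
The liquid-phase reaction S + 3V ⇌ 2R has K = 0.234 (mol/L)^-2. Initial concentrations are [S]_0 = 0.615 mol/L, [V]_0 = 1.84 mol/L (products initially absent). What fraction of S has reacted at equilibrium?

Let X = conversion of S; extent ξ = 0.615·X mol/L.
Concentrations: [S] = 0.615 − 0.615X; [V] = 1.84 − 1.84X; [R] = 1.23X.
K = [R]^2 / ([S] [V]^3).
Setting equal to 0.234 and solving for X on (0,1) gives X = 0.337.

X = 0.337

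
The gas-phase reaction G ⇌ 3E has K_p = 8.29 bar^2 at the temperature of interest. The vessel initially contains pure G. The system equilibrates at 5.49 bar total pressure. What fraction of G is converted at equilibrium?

Take 1 mol G as basis and let X be its fractional conversion, so ξ = X.
Species balance: n_G = 1 − X; n_E = 3X.
n_T = Σnᵢ = 1 + 2X.
y_i = n_i/n_T, p_i = y_i·P. K_p = p_E^3 / (p_G).
Substituting and setting equal to 8.29 bar^2 gives a polynomial in X; the root in (0,1) is X = 0.259.

X = 0.259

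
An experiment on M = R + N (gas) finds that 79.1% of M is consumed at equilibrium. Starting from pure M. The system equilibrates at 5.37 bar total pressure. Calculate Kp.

Kp = 8.98 bar

Let X = conversion of M (basis 1 mol M); extent of reaction ξ = X.
At extent ξ: n_M = 1 − X; n_R = X; n_N = X.
Total moles n_T = 1 + X.
At X = 0.791: n_M = 0.209, n_R = 0.791, n_N = 0.791, n_T = 1.79.
p_i = (n_i/n_T)·P. Kp = p_R p_N / (p_M) = 8.98 bar.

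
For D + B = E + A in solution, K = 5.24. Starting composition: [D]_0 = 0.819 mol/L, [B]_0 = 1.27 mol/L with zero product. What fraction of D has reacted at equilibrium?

X = 0.823

Let X = conversion of D; extent ξ = 0.819·X mol/L.
Concentrations: [D] = 0.819 − 0.819X; [B] = 1.27 − 0.819X; [E] = 0.819X; [A] = 0.819X.
K = [E] [A] / ([D] [B]).
Setting equal to 5.24 and solving for X on (0,1) gives X = 0.823.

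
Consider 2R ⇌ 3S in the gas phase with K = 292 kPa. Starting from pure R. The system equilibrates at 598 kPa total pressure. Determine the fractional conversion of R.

Take 1 mol R as basis and let X be its fractional conversion, so ξ = 0.5X.
Moles: n_R = 1 − X; n_S = 1.5X.
n_T = Σnᵢ = 1 + 0.5X.
With p_i = (n_i/n_T)P, K = p_S^3 / (p_R^2).
This yields a degree-3 equation in X; solving on (0,1), X = 0.398.

X = 0.398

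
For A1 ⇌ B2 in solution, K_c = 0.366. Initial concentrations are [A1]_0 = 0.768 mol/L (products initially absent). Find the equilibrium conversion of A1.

X = 0.268

Let X = conversion of A1; extent ξ = 0.768·X mol/L.
Concentrations: [A1] = 0.768 − 0.768X; [B2] = 0.768X.
K_c = [B2] / ([A1]).
This equals 0.366 at X = 0.268 (the root in 0 < X < 1).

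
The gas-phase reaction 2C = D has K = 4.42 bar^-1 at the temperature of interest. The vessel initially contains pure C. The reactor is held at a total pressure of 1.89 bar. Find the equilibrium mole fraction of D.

y_D = 0.709

Let X = conversion of C (basis 1 mol C); extent of reaction ξ = 0.5X.
At extent ξ: n_C = 1 − X; n_D = 0.5X.
Total moles n_T = 1 − 0.5X.
y_i = n_i/n_T, p_i = y_i·P. K = p_D / (p_C^2).
Equating to 4.42 bar^-1 and solving on 0 < X < 1: X = 0.830.
Then n_D = 0.415, n_T = 0.585, so y_D = 0.709.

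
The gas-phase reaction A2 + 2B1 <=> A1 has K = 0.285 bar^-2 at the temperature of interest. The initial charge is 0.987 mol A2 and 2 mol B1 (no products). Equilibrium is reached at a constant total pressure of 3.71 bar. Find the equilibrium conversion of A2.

X = 0.501

Let X = conversion of A2 (basis 0.987 mol A2); extent of reaction ξ = 0.987X.
Species balance: n_A2 = 0.987 − 0.987X; n_B1 = 2 − 1.97X; n_A1 = 0.987X.
Summing: n_T = 2.99 − 1.97X.
y_i = n_i/n_T, p_i = y_i·P. K = p_A1 / (p_A2 p_B1^2).
Setting this equal to 0.285 bar^-2 and taking the physical root (0 < X < 1) gives X = 0.501.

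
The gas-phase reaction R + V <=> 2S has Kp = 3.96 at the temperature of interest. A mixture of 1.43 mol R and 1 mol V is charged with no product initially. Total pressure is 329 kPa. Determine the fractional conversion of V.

X = 0.587

Let X = conversion of V (basis 1 mol V); extent of reaction ξ = X.
Moles: n_R = 1.43 − X; n_V = 1 − X; n_S = 2X.
n_T stays at 2.43 (no change in mole number).
With p_i = (n_i/n_T)P, Kp = p_S^2 / (p_R p_V).
Setting this equal to 3.96 and taking the physical root (0 < X < 1) gives X = 0.587.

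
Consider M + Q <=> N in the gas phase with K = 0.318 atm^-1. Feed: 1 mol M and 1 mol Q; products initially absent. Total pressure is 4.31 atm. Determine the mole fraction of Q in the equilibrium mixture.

y_Q = 0.394

Take 1 mol M as basis and let X be its fractional conversion, so ξ = X.
Species balance: n_M = 1 − X; n_Q = 1 − X; n_N = X.
Total moles n_T = 2 − X.
With p_i = (n_i/n_T)P, K = p_N / (p_M p_Q).
Substituting and setting equal to 0.318 atm^-1 gives a polynomial in X; the root in (0,1) is X = 0.351.
Then n_Q = 0.649, n_T = 1.65, so y_Q = 0.394.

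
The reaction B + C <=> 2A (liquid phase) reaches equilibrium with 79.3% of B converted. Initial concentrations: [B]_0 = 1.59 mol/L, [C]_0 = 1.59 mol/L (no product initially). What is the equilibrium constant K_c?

Let X = conversion of B.
Concentrations: [B] = 1.59 − 1.59X; [C] = 1.59 − 1.59X; [A] = 3.18X.
At X = 0.793: [B] = 0.329, [C] = 0.329, [A] = 2.52.
K_c = [A]^2 / ([B] [C]) = 58.7.

K_c = 58.7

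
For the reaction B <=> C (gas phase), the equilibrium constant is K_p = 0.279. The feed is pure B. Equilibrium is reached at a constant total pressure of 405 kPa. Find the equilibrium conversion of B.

X = 0.218

Let X = conversion of B (basis 1 mol B); extent of reaction ξ = X.
At extent ξ: n_B = 1 − X; n_C = X.
Since Δν = 0, n_T = 1 throughout.
With p_i = (n_i/n_T)P, K_p = p_C / (p_B).
Setting this equal to 0.279 and taking the physical root (0 < X < 1) gives X = 0.218.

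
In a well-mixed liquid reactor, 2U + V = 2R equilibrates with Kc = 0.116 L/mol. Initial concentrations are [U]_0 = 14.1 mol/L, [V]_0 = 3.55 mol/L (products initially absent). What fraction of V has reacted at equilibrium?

X = 0.582

Let X = conversion of V; extent ξ = 3.55·X mol/L.
Concentrations: [U] = 14.1 − 7.1X; [V] = 3.55 − 3.55X; [R] = 7.1X.
Kc = [R]^2 / ([U]^2 [V]).
Setting equal to 0.116 and solving for X on (0,1) gives X = 0.582.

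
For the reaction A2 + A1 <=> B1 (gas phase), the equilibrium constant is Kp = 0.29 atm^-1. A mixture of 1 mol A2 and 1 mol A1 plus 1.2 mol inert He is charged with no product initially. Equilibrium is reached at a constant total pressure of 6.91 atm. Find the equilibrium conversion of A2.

X = 0.321

Take 1 mol A2 as basis and let X be its fractional conversion, so ξ = X.
Species balance: n_A2 = 1 − X; n_A1 = 1 − X; n_B1 = X; n_I = 1.2 (inert).
Summing: n_T = 3.2 − X.
Mole fractions y_i = n_i/n_T; Kp = p_B1 / (p_A2 p_A1) with p_i = y_i·P.
This yields a degree-2 equation in X; solving on (0,1), X = 0.321.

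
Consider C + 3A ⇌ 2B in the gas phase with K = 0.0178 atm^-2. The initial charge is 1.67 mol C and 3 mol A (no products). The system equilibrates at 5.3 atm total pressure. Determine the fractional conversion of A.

Basis: 3 mol A initially; let X = conversion of A. Extent ξ = X.
Species balance: n_C = 1.67 − X; n_A = 3 − 3X; n_B = 2X.
Summing: n_T = 4.67 − 2X.
y_i = n_i/n_T, p_i = y_i·P. K = p_B^2 / (p_C p_A^3).
Equating to 0.0178 atm^-2 and solving on 0 < X < 1: X = 0.306.

X = 0.306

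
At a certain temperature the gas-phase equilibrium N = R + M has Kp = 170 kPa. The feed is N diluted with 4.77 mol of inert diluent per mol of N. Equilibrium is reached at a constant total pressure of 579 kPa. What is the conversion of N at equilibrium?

Let X = conversion of N (basis 1 mol N); extent of reaction ξ = X.
Species balance: n_N = 1 − X; n_R = X; n_M = X; n_I = 4.77 (inert).
n_T = Σnᵢ = 5.77 + X.
With p_i = (n_i/n_T)P, Kp = p_R p_M / (p_N).
Substituting and setting equal to 170 kPa gives a polynomial in X; the root in (0,1) is X = 0.725.

X = 0.725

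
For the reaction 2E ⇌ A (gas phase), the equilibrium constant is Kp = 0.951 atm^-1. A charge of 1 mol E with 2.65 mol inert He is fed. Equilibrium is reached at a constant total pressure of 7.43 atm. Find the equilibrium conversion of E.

X = 0.618

Basis: 1 mol E initially; let X = conversion of E. Extent ξ = 0.5X.
Moles: n_E = 1 − X; n_A = 0.5X; n_I = 2.65 (inert).
Summing: n_T = 3.65 − 0.5X.
y_i = n_i/n_T, p_i = y_i·P. Kp = p_A / (p_E^2).
This yields a degree-2 equation in X; solving on (0,1), X = 0.618.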